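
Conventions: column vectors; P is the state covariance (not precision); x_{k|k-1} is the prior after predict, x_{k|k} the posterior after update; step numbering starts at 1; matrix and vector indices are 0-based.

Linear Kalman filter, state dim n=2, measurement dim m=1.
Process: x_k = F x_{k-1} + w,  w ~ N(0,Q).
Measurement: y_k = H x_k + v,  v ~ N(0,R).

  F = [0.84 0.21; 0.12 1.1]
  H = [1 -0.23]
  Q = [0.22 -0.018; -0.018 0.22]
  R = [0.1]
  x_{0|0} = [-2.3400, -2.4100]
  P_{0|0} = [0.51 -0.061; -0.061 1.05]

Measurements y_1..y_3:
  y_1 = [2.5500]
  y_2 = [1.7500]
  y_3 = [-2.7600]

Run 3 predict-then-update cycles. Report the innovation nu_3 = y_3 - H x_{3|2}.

step 1: x^-=[-2.4717, -2.9318]  P^-=[0.6046 0.2181; 0.2181 1.4817]  S=[0.6827]  K=[0.8122; -0.1798]  nu=[4.3474]  x^+=[1.0591, -3.7134]  P^+=[0.1543 0.3177; 0.3177 1.4597]
step 2: x^-=[0.1099, -3.9576]  P^-=[0.5053 0.6363; 0.6363 2.0723]  S=[0.4223]  K=[0.8502; 0.3782]  nu=[0.7299]  x^+=[0.7304, -3.6816]  P^+=[0.2001 0.5006; 0.5006 2.0119]
step 3: x^-=[-0.1596, -3.9621]  P^-=[0.6265 0.9421; 0.9421 2.7894]  S=[0.4408]  K=[0.9299; 0.6817]  nu=[-3.5117]  x^+=[-3.4252, -6.3562]  P^+=[0.2454 0.6626; 0.6626 2.5846]

innov = [-3.5117]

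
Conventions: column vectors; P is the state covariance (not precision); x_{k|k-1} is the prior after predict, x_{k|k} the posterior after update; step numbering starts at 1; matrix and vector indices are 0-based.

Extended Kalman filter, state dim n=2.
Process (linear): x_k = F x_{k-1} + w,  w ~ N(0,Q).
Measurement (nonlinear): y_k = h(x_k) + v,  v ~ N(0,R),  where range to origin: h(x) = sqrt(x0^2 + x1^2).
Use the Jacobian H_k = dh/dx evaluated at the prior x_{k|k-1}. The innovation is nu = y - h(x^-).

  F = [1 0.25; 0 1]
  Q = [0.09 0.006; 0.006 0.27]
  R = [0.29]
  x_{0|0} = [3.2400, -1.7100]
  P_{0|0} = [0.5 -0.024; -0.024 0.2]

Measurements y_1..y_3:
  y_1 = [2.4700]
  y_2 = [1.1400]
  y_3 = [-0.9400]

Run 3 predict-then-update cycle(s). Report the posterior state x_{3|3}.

step 1: x^-=[2.8125, -1.7100]  P^-=[0.5905 0.0320; 0.0320 0.4700]  H_jac=[0.8545 -0.5195]  S=[0.8196]  K=[0.5954; -0.2646]  nu=[-0.8215]  x^+=[2.3234, -1.4926]  P^+=[0.3000 0.1611; 0.1611 0.4126]
step 2: x^-=[1.9502, -1.4926]  P^-=[0.4963 0.2702; 0.2702 0.6826]  H_jac=[0.7941 -0.6078]  S=[0.5943]  K=[0.3868; -0.3370]  nu=[-1.3159]  x^+=[1.4412, -1.0492]  P^+=[0.4074 0.3477; 0.3477 0.6151]
step 3: x^-=[1.1789, -1.0492]  P^-=[0.7097 0.5075; 0.5075 0.8851]  H_jac=[0.7470 -0.6648]  S=[0.5732]  K=[0.3363; -0.3652]  nu=[-2.5182]  x^+=[0.3320, -0.1295]  P^+=[0.6449 0.5779; 0.5779 0.8087]

x_post = [0.3320, -0.1295]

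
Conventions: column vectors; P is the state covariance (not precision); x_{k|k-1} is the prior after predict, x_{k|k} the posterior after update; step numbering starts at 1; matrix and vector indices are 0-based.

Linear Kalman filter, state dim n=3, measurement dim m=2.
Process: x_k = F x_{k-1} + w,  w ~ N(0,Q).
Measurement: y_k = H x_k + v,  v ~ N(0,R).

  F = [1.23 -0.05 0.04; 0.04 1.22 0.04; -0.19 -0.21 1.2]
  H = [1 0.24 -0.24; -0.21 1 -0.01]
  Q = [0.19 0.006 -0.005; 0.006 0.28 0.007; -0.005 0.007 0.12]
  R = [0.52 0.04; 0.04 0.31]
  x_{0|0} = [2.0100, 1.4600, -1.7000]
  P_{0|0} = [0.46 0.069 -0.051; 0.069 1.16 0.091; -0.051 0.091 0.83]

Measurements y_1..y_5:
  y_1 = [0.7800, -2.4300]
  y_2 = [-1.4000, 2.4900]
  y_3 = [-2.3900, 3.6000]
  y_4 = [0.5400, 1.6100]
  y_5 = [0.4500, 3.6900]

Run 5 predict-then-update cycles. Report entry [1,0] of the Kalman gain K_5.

K[1,0] = 0.1268

step 1: x^-=[2.3313, 1.7936, -2.7285]  P^-=[0.8763 0.0643 -0.1588; 0.0643 2.0241 -0.1400; -0.1588 -0.1400 1.3659]  S=[1.7147 0.4336; 0.4336 2.3480]  K=[0.5822 -0.1578; 0.1298 0.8329; -0.3046 0.0050]  nu=[-2.6366, -3.7613]  x^+=[1.3900, -1.6814, -1.9441]  P^+=[0.3163 0.0420 0.1251; 0.0420 0.2725 0.0277; 0.1251 0.0277 1.2080]
step 2: x^-=[1.7160, -2.0735, -2.2440]  P^-=[0.6782 0.0775 0.1532; 0.0775 0.6952 0.0281; 0.1532 0.0281 1.8153]  S=[1.3033 0.1418; 0.1418 1.0029]  K=[0.5217 -0.1400; 0.1104 0.6611; -0.2124 0.0078]  nu=[-3.1569, 4.9014]  x^+=[-0.6172, 0.8184, -1.5350]  P^+=[0.3246 0.0486 0.2939; 0.0486 0.2203 0.0732; 0.2939 0.0732 1.7569]
step 3: x^-=[-0.8615, 0.9124, -1.8967]  P^-=[0.7071 0.1025 0.4203; 0.1025 0.6241 0.1392; 0.4203 0.1392 2.5043]  S=[1.2387 0.1278; 0.1278 0.9214]  K=[0.5224 -0.1270; 0.1109 0.6370; -0.1236 0.0453]  nu=[-2.2027, 2.4877]  x^+=[-2.3279, 2.2528, -1.5118]  P^+=[0.3712 0.0645 0.5006; 0.0645 0.2168 0.1391; 0.5006 0.1391 2.4850]
step 4: x^-=[-3.0364, 2.5948, -1.8449]  P^-=[0.7969 0.1436 0.7393; 0.1436 0.6288 0.2750; 0.7393 0.2750 3.4281]  S=[1.2329 0.1313; 0.1313 0.9116]  K=[0.5423 -0.1123; 0.1175 0.6368; -0.0245 0.0973]  nu=[2.5109, -1.6409]  x^+=[-1.4904, 1.8449, -2.0663]  P^+=[0.4387 0.0866 0.7583; 0.0866 0.2225 0.2226; 0.7583 0.2226 3.4194]
step 5: x^-=[-2.0081, 2.1086, -2.5838]  P^-=[0.9229 0.1982 1.1357; 0.1982 0.6500 0.4447; 1.1357 0.4447 4.6184]  S=[1.2451 0.1396; 0.1396 0.9138]  K=[0.5711 -0.0949; 0.1268 0.6415; 0.0895 0.1614]  nu=[1.3319, 1.1339]  x^+=[-1.3550, 3.0049, -2.2815]  P^+=[0.5236 0.1141 1.0743; 0.1141 0.2312 0.3250; 1.0743 0.3250 4.5806]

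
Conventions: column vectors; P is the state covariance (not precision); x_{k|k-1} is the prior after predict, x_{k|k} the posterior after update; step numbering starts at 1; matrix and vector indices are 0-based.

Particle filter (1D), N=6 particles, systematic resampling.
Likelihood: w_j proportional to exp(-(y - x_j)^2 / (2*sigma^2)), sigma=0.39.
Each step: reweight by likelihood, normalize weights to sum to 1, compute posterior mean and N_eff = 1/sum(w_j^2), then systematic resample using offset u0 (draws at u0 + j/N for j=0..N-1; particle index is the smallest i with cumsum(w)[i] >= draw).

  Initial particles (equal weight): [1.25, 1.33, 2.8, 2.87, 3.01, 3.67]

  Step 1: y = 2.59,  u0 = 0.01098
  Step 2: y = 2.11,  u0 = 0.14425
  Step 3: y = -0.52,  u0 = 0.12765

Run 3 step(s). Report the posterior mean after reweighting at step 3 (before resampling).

post_mean = 2.8092

step 1: w=[0.0012, 0.0024, 0.3883, 0.3469, 0.2514, 0.0097]  mean=2.8800  Neff=2.9899  idx=[2, 2, 2, 3, 3, 4]
step 2: w=[0.2098, 0.2098, 0.2098, 0.1503, 0.1503, 0.0700]  mean=2.8357  Neff=5.4906  idx=[0, 1, 2, 3, 4, 5]
step 3: w=[0.2910, 0.2910, 0.2910, 0.0621, 0.0621, 0.0026]  mean=2.8092  Neff=3.8189  idx=[0, 1, 1, 2, 2, 4]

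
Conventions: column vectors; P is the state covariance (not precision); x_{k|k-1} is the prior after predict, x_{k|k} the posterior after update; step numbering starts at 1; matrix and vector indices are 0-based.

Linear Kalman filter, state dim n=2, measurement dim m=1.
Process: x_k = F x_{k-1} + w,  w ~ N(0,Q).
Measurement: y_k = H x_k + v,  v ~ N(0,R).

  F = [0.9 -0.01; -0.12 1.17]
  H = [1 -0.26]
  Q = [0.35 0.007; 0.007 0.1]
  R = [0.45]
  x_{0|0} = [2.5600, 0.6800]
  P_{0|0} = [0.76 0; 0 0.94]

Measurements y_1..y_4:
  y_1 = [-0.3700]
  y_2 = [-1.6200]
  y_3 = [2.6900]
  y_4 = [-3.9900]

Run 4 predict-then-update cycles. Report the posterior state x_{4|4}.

step 1: x^-=[2.2972, 0.4884]  P^-=[0.9657 -0.0861; -0.0861 1.3977]  S=[1.5549]  K=[0.6354; -0.2891]  nu=[-2.5402]  x^+=[0.6830, 1.2227]  P^+=[0.3378 0.1995; 0.1995 1.2678]
step 2: x^-=[0.6025, 1.3486]  P^-=[0.6202 0.1660; 0.1660 1.7843]  S=[1.1045]  K=[0.5224; -0.2697]  nu=[-1.8719]  x^+=[-0.3754, 1.8534]  P^+=[0.3187 0.3217; 0.3217 1.7040]
step 3: x^-=[-0.3564, 2.2136]  P^-=[0.6026 0.2917; 0.2917 2.3468]  S=[1.0595]  K=[0.4971; -0.3006]  nu=[3.6219]  x^+=[1.4441, 1.1250]  P^+=[0.3407 0.4500; 0.4500 2.2511]
step 4: x^-=[1.2885, 1.1429]  P^-=[0.6181 0.4183; 0.4183 3.0601]  S=[1.0575]  K=[0.4817; -0.3568]  nu=[-4.9813]  x^+=[-1.1109, 2.9204]  P^+=[0.3728 0.6000; 0.6000 2.9254]

x_post = [-1.1109, 2.9204]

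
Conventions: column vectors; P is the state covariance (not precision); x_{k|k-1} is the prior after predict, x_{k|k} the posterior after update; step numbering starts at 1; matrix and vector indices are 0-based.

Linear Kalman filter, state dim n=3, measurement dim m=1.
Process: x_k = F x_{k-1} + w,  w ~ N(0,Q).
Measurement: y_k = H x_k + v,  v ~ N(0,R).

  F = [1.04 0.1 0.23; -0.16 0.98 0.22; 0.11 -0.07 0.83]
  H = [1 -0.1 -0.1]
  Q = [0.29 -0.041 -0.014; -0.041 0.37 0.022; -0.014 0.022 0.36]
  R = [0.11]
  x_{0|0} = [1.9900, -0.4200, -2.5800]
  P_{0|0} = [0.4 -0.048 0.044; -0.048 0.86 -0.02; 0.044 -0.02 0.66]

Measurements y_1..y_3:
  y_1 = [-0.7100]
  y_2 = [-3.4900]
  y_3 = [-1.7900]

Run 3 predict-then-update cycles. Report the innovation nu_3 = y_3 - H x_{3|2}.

step 1: x^-=[1.4342, -1.2976, -1.8931]  P^-=[0.7763 -0.0345 0.1925; -0.0345 1.2415 0.0500; 0.1925 0.0500 0.8348]  S=[0.8765]  K=[0.8677; -0.1868; 0.1186]  nu=[-2.4633]  x^+=[-0.7031, -0.8376, -2.1853]  P^+=[0.1164 0.1075 0.1022; 0.1075 1.2109 0.0694; 0.1022 0.0694 0.8225]
step 2: x^-=[-1.3176, -1.1891, -1.8325]  P^-=[0.5460 0.2446 0.2367; 0.2446 1.5648 0.1442; 0.2367 0.1442 0.9429]  S=[0.5877]  K=[0.8471; 0.1253; 0.2178]  nu=[-2.4745]  x^+=[-3.4139, -1.4992, -2.3714]  P^+=[0.1242 0.1822 0.1283; 0.1822 1.5555 0.1281; 0.1283 0.1281 0.9150]
step 3: x^-=[-4.2458, -1.4447, -2.2389]  P^-=[0.5935 0.3761 0.2753; 0.3761 1.9005 0.1902; 0.2753 0.1902 1.0052]  S=[0.6060]  K=[0.8718; 0.2757; 0.2570]  nu=[2.0875]  x^+=[-2.4261, -0.8693, -1.7024]  P^+=[0.1329 0.2305 0.1395; 0.2305 1.8544 0.1473; 0.1395 0.1473 0.9652]

innov = [2.0875]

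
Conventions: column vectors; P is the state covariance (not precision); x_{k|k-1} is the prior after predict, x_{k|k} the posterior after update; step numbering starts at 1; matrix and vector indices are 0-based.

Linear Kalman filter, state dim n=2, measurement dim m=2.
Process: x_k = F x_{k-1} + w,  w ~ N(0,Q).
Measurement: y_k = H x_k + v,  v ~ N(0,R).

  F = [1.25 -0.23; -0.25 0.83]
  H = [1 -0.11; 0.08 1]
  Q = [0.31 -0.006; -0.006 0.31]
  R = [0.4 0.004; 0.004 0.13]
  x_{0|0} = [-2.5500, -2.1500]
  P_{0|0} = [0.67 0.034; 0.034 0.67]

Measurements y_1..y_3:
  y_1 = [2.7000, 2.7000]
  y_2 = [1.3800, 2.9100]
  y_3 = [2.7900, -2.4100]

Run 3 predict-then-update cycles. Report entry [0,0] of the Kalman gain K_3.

step 1: x^-=[-2.6930, -1.1470]  P^-=[1.3728 -0.3060; -0.3060 0.7993]  S=[1.8498 -0.2775; -0.2775 0.8891]  K=[0.7629 0.0174; -0.0863 0.8445]  nu=[5.2668, 4.0624]  x^+=[1.3959, 1.8292]  P^+=[0.3032 -0.0189; -0.0189 0.1110]
step 2: x^-=[1.3241, 1.1693]  P^-=[0.8004 -0.1427; -0.1427 0.4132]  S=[1.2368 -0.1188; -0.1188 0.5255]  K=[0.6598 -0.0004; -0.0804 0.7464]  nu=[0.1845, 1.6348]  x^+=[1.4452, 2.3747]  P^+=[0.2619 -0.0184; -0.0184 0.0982]
step 3: x^-=[1.2603, 1.6097]  P^-=[0.7350 -0.1267; -0.1267 0.4016]  S=[1.1677 -0.1070; -0.1070 0.5161]  K=[0.6415 0.0014; -0.0783 0.7424]  nu=[1.7068, -4.1205]  x^+=[2.3495, -1.5830]  P^+=[0.2547 -0.0176; -0.0176 0.0976]

K[0,0] = 0.6415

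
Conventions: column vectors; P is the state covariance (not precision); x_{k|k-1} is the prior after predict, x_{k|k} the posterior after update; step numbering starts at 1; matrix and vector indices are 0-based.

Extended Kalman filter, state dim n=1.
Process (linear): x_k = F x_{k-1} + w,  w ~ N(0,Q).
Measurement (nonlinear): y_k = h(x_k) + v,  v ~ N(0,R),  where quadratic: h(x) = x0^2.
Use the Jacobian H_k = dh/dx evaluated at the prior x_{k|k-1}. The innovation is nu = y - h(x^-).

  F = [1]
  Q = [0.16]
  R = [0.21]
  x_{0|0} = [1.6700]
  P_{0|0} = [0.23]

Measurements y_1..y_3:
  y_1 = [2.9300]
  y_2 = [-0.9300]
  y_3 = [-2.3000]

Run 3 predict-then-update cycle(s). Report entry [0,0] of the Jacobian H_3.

H_jac[0,0] = 1.3730

step 1: x^-=[1.6700]  P^-=[0.3900]  H_jac=[3.3400]  S=[4.5607]  K=[0.2856]  nu=[0.1411]  x^+=[1.7103]  P^+=[0.0180]
step 2: x^-=[1.7103]  P^-=[0.1780]  H_jac=[3.4206]  S=[2.2922]  K=[0.2656]  nu=[-3.8551]  x^+=[0.6865]  P^+=[0.0163]
step 3: x^-=[0.6865]  P^-=[0.1763]  H_jac=[1.3730]  S=[0.5424]  K=[0.4463]  nu=[-2.7713]  x^+=[-0.5504]  P^+=[0.0683]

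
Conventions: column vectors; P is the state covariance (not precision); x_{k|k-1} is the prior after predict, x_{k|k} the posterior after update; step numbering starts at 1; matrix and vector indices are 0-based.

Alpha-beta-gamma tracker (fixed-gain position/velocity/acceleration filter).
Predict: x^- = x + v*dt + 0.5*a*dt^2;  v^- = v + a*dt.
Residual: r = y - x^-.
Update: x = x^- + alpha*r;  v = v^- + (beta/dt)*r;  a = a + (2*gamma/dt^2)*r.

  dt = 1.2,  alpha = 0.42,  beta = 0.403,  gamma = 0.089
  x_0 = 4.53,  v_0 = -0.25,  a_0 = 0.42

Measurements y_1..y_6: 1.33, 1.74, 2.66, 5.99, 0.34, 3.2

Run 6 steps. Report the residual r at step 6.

resid = -0.9663

step 1: x_pred=4.5324  r=-3.2024  x^+=3.1874  v^+=-0.8215  a^+=0.0241
step 2: x_pred=2.2190  r=-0.4790  x^+=2.0178  v^+=-0.9534  a^+=-0.0351
step 3: x_pred=0.8485  r=1.8115  x^+=1.6094  v^+=-0.3871  a^+=0.1889
step 4: x_pred=1.2808  r=4.7092  x^+=3.2587  v^+=1.4210  a^+=0.7710
step 5: x_pred=5.5190  r=-5.1790  x^+=3.3438  v^+=0.6069  a^+=0.1308
step 6: x_pred=4.1663  r=-0.9663  x^+=3.7604  v^+=0.4393  a^+=0.0113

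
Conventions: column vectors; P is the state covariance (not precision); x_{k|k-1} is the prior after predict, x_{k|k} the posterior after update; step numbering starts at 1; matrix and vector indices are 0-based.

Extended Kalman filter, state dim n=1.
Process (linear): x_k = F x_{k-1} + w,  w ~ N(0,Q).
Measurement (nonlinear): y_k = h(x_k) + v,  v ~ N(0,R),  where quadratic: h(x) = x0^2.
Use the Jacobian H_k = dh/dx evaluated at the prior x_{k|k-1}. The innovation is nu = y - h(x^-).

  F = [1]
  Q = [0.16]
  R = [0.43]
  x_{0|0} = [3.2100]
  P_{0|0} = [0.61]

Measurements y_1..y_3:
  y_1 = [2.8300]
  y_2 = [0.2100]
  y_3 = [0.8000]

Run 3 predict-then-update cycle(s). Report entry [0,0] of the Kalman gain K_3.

step 1: x^-=[3.2100]  P^-=[0.7700]  H_jac=[6.4200]  S=[32.1666]  K=[0.1537]  nu=[-7.4741]  x^+=[2.0614]  P^+=[0.0103]
step 2: x^-=[2.0614]  P^-=[0.1703]  H_jac=[4.1227]  S=[3.3245]  K=[0.2112]  nu=[-4.0393]  x^+=[1.2083]  P^+=[0.0220]
step 3: x^-=[1.2083]  P^-=[0.1820]  H_jac=[2.4167]  S=[1.4931]  K=[0.2946]  nu=[-0.6601]  x^+=[1.0139]  P^+=[0.0524]

K[0,0] = 0.2946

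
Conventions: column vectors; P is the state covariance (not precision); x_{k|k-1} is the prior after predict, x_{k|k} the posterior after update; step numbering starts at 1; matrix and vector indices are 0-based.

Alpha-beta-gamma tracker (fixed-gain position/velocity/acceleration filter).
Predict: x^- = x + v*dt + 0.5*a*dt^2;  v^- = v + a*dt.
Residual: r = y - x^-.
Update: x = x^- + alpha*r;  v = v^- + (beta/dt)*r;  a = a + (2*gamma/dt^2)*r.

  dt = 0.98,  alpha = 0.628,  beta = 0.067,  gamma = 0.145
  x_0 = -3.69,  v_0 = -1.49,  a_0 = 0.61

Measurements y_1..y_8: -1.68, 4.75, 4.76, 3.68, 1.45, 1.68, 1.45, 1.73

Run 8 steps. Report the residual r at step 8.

step 1: x_pred=-4.8573  r=3.1773  x^+=-2.8619  v^+=-0.6750  a^+=1.5694
step 2: x_pred=-2.7698  r=7.5198  x^+=1.9526  v^+=1.3771  a^+=3.8401
step 3: x_pred=5.1462  r=-0.3862  x^+=4.9037  v^+=5.1140  a^+=3.7234
step 4: x_pred=11.7034  r=-8.0234  x^+=6.6647  v^+=8.2144  a^+=1.3007
step 5: x_pred=15.3394  r=-13.8894  x^+=6.6169  v^+=8.5395  a^+=-2.8933
step 6: x_pred=13.5963  r=-11.9163  x^+=6.1128  v^+=4.8894  a^+=-6.4915
step 7: x_pred=7.7872  r=-6.3372  x^+=3.8075  v^+=-1.9055  a^+=-8.4051
step 8: x_pred=-2.0961  r=3.8261  x^+=0.3067  v^+=-9.8809  a^+=-7.2498

resid = 3.8261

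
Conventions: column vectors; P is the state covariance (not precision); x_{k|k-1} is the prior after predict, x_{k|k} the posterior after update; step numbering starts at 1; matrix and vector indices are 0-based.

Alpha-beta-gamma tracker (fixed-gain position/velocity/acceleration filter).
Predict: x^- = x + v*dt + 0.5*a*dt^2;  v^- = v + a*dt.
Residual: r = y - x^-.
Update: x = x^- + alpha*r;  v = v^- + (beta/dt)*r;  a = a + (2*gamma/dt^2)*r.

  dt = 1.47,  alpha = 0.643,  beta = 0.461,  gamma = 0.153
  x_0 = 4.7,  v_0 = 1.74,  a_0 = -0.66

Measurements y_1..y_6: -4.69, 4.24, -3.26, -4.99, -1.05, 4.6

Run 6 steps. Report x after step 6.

x_post = 2.0387

step 1: x_pred=6.5447  r=-11.2347  x^+=-0.6792  v^+=-2.7535  a^+=-2.2509
step 2: x_pred=-7.1588  r=11.3988  x^+=0.1706  v^+=-2.4876  a^+=-0.6368
step 3: x_pred=-4.1741  r=0.9141  x^+=-3.5863  v^+=-3.1370  a^+=-0.5073
step 4: x_pred=-8.7458  r=3.7558  x^+=-6.3308  v^+=-2.7049  a^+=0.0245
step 5: x_pred=-10.2805  r=9.2305  x^+=-4.3453  v^+=0.2259  a^+=1.3316
step 6: x_pred=-2.5744  r=7.1744  x^+=2.0387  v^+=4.4334  a^+=2.3476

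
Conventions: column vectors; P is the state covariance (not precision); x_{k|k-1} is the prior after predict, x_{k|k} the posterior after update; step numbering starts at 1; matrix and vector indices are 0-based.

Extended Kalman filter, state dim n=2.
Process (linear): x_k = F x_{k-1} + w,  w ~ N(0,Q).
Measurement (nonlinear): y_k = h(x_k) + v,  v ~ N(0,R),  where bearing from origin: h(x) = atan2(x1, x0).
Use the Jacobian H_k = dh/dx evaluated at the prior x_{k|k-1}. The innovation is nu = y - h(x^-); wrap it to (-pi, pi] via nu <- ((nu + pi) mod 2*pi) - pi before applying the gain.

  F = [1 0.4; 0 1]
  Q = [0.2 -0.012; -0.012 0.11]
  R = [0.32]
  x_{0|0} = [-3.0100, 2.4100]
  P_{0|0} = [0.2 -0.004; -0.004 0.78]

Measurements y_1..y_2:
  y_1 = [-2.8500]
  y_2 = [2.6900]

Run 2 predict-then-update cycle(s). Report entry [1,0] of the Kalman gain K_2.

K[1,0] = -0.7018

step 1: x^-=[-2.0460, 2.4100]  P^-=[0.5216 0.2960; 0.2960 0.8900]  H_jac=[-0.2411 -0.2047]  S=[0.4169]  K=[-0.4471; -0.6083]  nu=[1.1585]  x^+=[-2.5640, 1.7053]  P^+=[0.4383 0.1826; 0.1826 0.7357]
step 2: x^-=[-1.8819, 1.7053]  P^-=[0.9021 0.4649; 0.4649 0.8457]  H_jac=[-0.2644 -0.2918]  S=[0.5268]  K=[-0.7103; -0.7018]  nu=[0.2846]  x^+=[-2.0840, 1.5055]  P^+=[0.6363 0.2023; 0.2023 0.5863]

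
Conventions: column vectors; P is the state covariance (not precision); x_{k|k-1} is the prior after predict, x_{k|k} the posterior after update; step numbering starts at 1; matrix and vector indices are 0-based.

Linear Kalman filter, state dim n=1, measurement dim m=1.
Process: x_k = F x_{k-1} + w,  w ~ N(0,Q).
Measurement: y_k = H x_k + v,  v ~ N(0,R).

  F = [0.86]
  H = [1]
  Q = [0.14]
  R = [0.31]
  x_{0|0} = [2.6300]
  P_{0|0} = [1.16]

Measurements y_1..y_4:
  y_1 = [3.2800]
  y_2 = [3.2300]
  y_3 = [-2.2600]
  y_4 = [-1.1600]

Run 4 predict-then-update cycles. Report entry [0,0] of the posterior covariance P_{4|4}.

P_post[0,0] = 0.1364

step 1: x^-=[2.2618]  P^-=[0.9979]  S=[1.3079]  K=[0.7630]  nu=[1.0182]  x^+=[3.0387]  P^+=[0.2365]
step 2: x^-=[2.6133]  P^-=[0.3149]  S=[0.6249]  K=[0.5039]  nu=[0.6167]  x^+=[2.9241]  P^+=[0.1562]
step 3: x^-=[2.5147]  P^-=[0.2555]  S=[0.5655]  K=[0.4519]  nu=[-4.7747]  x^+=[0.3572]  P^+=[0.1401]
step 4: x^-=[0.3072]  P^-=[0.2436]  S=[0.5536]  K=[0.4400]  nu=[-1.4672]  x^+=[-0.3384]  P^+=[0.1364]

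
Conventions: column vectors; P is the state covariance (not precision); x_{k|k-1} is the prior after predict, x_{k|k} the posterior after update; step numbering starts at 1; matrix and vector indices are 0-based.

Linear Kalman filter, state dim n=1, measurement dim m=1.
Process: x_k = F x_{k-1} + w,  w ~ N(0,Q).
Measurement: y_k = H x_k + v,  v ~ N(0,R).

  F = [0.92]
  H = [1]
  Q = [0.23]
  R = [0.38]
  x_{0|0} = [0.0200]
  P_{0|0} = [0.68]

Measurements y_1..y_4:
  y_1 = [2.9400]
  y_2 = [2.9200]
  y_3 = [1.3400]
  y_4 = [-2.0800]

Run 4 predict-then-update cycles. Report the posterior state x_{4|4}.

x_post = [-0.2624]

step 1: x^-=[0.0184]  P^-=[0.8056]  S=[1.1856]  K=[0.6795]  nu=[2.9216]  x^+=[2.0036]  P^+=[0.2582]
step 2: x^-=[1.8433]  P^-=[0.4485]  S=[0.8285]  K=[0.5414]  nu=[1.0767]  x^+=[2.4262]  P^+=[0.2057]
step 3: x^-=[2.2321]  P^-=[0.4041]  S=[0.7841]  K=[0.5154]  nu=[-0.8921]  x^+=[1.7723]  P^+=[0.1958]
step 4: x^-=[1.6305]  P^-=[0.3958]  S=[0.7758]  K=[0.5102]  nu=[-3.7105]  x^+=[-0.2624]  P^+=[0.1939]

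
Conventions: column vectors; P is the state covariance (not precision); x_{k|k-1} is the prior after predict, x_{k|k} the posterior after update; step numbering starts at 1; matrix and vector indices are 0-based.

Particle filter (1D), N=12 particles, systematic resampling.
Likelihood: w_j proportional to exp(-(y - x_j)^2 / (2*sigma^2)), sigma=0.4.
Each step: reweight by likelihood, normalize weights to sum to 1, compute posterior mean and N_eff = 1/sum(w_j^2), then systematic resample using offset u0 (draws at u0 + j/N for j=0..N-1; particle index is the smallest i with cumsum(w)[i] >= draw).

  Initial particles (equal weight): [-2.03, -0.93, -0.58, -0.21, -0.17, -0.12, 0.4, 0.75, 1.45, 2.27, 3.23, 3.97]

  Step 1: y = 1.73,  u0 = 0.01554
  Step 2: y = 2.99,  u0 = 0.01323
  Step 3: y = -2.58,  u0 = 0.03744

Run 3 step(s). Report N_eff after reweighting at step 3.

step 1: w=[0.0000, 0.0000, 0.0000, 0.0000, 0.0000, 0.0000, 0.0032, 0.0401, 0.6315, 0.3244, 0.0007, 0.0000]  mean=1.6858  Neff=1.9775  idx=[7, 8, 8, 8, 8, 8, 8, 8, 9, 9, 9, 9]
step 2: w=[0.0000, 0.0008, 0.0008, 0.0008, 0.0008, 0.0008, 0.0008, 0.0008, 0.2487, 0.2487, 0.2487, 0.2487]  mean=2.2656  Neff=4.0428  idx=[8, 8, 8, 9, 9, 9, 10, 10, 10, 11, 11, 11]
step 3: w=[0.0833, 0.0833, 0.0833, 0.0833, 0.0833, 0.0833, 0.0833, 0.0833, 0.0833, 0.0833, 0.0833, 0.0833]  mean=2.2700  Neff=12.0000  idx=[0, 1, 2, 3, 4, 5, 6, 7, 8, 9, 10, 11]

N_eff = 12.0000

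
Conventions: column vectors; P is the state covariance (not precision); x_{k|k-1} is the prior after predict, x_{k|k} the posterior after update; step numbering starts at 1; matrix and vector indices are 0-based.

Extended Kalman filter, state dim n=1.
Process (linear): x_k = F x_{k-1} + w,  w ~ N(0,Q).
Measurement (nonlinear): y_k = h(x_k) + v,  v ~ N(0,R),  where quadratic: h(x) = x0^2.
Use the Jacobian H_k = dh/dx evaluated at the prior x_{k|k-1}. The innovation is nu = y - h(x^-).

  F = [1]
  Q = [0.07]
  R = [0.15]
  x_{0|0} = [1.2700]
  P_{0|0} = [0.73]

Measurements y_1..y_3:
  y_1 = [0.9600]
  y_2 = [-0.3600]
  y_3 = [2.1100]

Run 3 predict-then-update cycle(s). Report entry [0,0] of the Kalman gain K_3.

step 1: x^-=[1.2700]  P^-=[0.8000]  H_jac=[2.5400]  S=[5.3113]  K=[0.3826]  nu=[-0.6529]  x^+=[1.0202]  P^+=[0.0226]
step 2: x^-=[1.0202]  P^-=[0.0926]  H_jac=[2.0404]  S=[0.5355]  K=[0.3528]  nu=[-1.4008]  x^+=[0.5260]  P^+=[0.0259]
step 3: x^-=[0.5260]  P^-=[0.0959]  H_jac=[1.0520]  S=[0.2562]  K=[0.3940]  nu=[1.8333]  x^+=[1.2483]  P^+=[0.0562]

K[0,0] = 0.3940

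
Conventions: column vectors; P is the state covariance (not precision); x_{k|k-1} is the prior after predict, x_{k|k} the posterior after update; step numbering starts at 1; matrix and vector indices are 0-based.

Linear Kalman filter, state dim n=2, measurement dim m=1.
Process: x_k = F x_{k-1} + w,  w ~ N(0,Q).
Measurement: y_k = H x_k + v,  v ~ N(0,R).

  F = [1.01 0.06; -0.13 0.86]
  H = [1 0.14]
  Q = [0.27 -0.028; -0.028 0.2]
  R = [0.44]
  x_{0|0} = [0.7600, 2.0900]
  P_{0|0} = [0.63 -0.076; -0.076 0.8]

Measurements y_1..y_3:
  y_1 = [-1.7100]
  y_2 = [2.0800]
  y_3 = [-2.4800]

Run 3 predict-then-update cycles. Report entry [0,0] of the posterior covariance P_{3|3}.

P_post[0,0] = 0.2534

step 1: x^-=[0.8930, 1.6986]  P^-=[0.9063 -0.1349; -0.1349 0.8193]  S=[1.3246]  K=[0.6700; -0.0152]  nu=[-2.8408]  x^+=[-1.0102, 1.7418]  P^+=[0.3118 -0.1214; -0.1214 0.8190]
step 2: x^-=[-0.9158, 1.6293]  P^-=[0.5763 -0.1311; -0.1311 0.8381]  S=[0.9960]  K=[0.5602; -0.0139]  nu=[2.7677]  x^+=[0.6346, 1.5910]  P^+=[0.2638 -0.1234; -0.1234 0.8380]
step 3: x^-=[0.7364, 1.2857]  P^-=[0.5271 -0.1256; -0.1256 0.8518]  S=[0.9486]  K=[0.5371; -0.0067]  nu=[-3.3964]  x^+=[-1.0879, 1.3085]  P^+=[0.2534 -0.1222; -0.1222 0.8518]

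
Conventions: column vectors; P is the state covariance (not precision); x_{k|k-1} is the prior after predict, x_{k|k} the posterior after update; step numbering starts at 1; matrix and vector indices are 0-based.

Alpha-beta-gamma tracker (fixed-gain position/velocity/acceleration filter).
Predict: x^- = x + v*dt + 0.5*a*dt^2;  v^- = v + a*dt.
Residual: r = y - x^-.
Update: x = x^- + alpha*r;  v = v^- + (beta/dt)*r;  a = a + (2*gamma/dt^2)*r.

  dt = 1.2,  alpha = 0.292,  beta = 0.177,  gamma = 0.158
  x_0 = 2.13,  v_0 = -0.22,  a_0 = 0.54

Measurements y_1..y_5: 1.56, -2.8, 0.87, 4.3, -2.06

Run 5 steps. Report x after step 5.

step 1: x_pred=2.2548  r=-0.6948  x^+=2.0519  v^+=0.3255  a^+=0.3875
step 2: x_pred=2.7216  r=-5.5216  x^+=1.1093  v^+=-0.0239  a^+=-0.8241
step 3: x_pred=0.4872  r=0.3828  x^+=0.5990  v^+=-0.9564  a^+=-0.7401
step 4: x_pred=-1.0816  r=5.3816  x^+=0.4898  v^+=-1.0508  a^+=0.4408
step 5: x_pred=-0.4537  r=-1.6063  x^+=-0.9228  v^+=-0.7587  a^+=0.0883

x_post = -0.9228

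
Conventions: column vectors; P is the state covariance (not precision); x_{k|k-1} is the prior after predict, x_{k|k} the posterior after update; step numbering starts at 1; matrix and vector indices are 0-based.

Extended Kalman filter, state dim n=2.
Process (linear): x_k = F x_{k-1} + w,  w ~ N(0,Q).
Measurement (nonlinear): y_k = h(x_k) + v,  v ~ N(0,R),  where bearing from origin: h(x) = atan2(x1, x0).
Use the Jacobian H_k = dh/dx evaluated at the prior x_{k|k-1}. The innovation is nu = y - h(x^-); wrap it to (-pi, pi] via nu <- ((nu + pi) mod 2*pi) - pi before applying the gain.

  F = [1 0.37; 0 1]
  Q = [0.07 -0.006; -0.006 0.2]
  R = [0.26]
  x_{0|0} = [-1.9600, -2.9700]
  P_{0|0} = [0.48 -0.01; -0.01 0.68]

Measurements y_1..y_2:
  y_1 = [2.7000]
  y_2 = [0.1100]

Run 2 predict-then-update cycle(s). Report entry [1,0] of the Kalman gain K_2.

step 1: x^-=[-3.0589, -2.9700]  P^-=[0.6357 0.2356; 0.2356 0.8800]  H_jac=[0.1634 -0.1683]  S=[0.2889]  K=[0.2223; -0.3793]  nu=[-1.2122]  x^+=[-3.3283, -2.5102]  P^+=[0.6214 0.2600; 0.2600 0.8384]
step 2: x^-=[-4.2571, -2.5102]  P^-=[0.9986 0.5642; 0.5642 1.0384]  H_jac=[0.1028 -0.1743]  S=[0.2819]  K=[0.0152; -0.4364]  nu=[2.7188]  x^+=[-4.2157, -3.6967]  P^+=[0.9985 0.5661; 0.5661 0.9847]

K[1,0] = -0.4364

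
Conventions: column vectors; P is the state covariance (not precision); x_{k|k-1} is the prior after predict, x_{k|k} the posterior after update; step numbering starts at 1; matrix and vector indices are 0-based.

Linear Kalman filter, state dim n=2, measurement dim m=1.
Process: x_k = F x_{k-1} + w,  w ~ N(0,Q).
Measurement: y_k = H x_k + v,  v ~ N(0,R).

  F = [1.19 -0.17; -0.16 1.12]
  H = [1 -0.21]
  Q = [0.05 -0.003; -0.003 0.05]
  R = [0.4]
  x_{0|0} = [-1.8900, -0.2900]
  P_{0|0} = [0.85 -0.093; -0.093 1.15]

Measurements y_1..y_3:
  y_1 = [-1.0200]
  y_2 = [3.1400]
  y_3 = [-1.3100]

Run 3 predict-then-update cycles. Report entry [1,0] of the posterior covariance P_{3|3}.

P_post[1,0] = 0.0493

step 1: x^-=[-2.1998, -0.0224]  P^-=[1.3245 -0.5103; -0.5103 1.5477]  S=[2.0071]  K=[0.7133; -0.4162]  nu=[1.1751]  x^+=[-1.3616, -0.5114]  P^+=[0.3033 0.0855; 0.0855 1.2000]
step 2: x^-=[-1.5333, -0.3549]  P^-=[0.4796 -0.1729; -0.1729 1.5324]  S=[1.0198]  K=[0.5059; -0.4851]  nu=[4.5988]  x^+=[0.7931, -2.5859]  P^+=[0.2186 0.0774; 0.0774 1.2924]
step 3: x^-=[1.3834, -3.0231]  P^-=[0.3656 -0.1855; -0.1855 1.6491]  S=[0.9162]  K=[0.4415; -0.5804]  nu=[-3.3282]  x^+=[-0.0862, -1.0914]  P^+=[0.1870 0.0493; 0.0493 1.3404]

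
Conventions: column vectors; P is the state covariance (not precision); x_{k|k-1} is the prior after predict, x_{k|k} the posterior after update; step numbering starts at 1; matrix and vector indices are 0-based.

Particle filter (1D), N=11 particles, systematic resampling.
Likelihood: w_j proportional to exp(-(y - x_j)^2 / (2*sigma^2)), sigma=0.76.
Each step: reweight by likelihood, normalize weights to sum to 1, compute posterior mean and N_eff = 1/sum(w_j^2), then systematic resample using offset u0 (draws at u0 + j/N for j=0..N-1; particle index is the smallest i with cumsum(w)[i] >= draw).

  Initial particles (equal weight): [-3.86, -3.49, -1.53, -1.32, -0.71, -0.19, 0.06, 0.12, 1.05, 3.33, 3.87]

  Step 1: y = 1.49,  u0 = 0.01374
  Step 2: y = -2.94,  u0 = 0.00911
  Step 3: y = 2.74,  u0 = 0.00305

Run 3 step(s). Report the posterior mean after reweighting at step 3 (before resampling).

step 1: w=[0.0000, 0.0000, 0.0003, 0.0008, 0.0110, 0.0631, 0.1237, 0.1430, 0.6141, 0.0387, 0.0054]  mean=0.7980  Neff=2.3898  idx=[5, 6, 6, 7, 8, 8, 8, 8, 8, 8, 8]
step 2: w=[0.5582, 0.1608, 0.1608, 0.1174, 0.0004, 0.0004, 0.0004, 0.0004, 0.0004, 0.0004, 0.0004]  mean=-0.0697  Neff=2.6522  idx=[0, 0, 0, 0, 0, 0, 0, 1, 2, 2, 3]
step 3: w=[0.0464, 0.0464, 0.0464, 0.0464, 0.0464, 0.0464, 0.0464, 0.1564, 0.1564, 0.1564, 0.2059]  mean=-0.0089  Neff=7.6437  idx=[0, 2, 3, 5, 7, 7, 8, 9, 9, 10, 10]

post_mean = -0.0089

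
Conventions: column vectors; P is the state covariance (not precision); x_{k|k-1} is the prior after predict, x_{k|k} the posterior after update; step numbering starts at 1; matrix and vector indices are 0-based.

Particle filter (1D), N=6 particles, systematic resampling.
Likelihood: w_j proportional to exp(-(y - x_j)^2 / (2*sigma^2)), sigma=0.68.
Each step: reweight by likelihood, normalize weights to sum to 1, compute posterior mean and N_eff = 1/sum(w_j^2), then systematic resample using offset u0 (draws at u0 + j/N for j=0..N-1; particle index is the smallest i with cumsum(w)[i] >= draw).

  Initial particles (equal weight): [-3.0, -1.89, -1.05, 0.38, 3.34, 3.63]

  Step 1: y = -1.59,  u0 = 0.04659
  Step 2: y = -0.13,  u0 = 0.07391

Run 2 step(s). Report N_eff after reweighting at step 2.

N_eff = 2.5321

step 1: w=[0.0659, 0.5130, 0.4126, 0.0085, 0.0000, 0.0000]  mean=-1.5973  Neff=2.2840  idx=[0, 1, 1, 1, 2, 2]
step 2: w=[0.0001, 0.0387, 0.0387, 0.0387, 0.4418, 0.4418]  mean=-1.1479  Neff=2.5321  idx=[2, 4, 4, 5, 5, 5]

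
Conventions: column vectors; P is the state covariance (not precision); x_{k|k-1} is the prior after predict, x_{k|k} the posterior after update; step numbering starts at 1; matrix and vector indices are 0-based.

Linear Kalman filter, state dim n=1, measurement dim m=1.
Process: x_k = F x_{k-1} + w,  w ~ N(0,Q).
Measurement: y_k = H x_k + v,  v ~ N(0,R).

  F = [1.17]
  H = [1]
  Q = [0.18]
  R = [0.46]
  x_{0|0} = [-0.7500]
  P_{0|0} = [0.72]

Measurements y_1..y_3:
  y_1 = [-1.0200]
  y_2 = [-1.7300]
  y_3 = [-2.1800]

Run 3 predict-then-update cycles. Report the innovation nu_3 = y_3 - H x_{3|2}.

innov = [-0.4437]

step 1: x^-=[-0.8775]  P^-=[1.1656]  S=[1.6256]  K=[0.7170]  nu=[-0.1425]  x^+=[-0.9797]  P^+=[0.3298]
step 2: x^-=[-1.1462]  P^-=[0.6315]  S=[1.0915]  K=[0.5786]  nu=[-0.5838]  x^+=[-1.4840]  P^+=[0.2661]
step 3: x^-=[-1.7363]  P^-=[0.5443]  S=[1.0043]  K=[0.5420]  nu=[-0.4437]  x^+=[-1.9768]  P^+=[0.2493]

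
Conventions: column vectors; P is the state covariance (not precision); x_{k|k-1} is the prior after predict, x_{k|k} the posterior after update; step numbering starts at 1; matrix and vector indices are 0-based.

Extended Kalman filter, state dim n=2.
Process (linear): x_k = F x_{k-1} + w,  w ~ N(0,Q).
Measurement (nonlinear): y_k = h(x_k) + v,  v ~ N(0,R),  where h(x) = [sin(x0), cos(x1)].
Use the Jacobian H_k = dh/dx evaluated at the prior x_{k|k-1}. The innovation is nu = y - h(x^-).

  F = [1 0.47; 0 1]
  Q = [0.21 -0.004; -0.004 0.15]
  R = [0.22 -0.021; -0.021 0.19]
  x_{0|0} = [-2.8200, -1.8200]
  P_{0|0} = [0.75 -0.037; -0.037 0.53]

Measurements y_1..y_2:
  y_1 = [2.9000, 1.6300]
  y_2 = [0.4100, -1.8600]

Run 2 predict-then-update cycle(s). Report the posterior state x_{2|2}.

step 1: x^-=[-3.6754, -1.8200]  P^-=[1.0423 0.2081; 0.2081 0.6800]  H_jac=[-0.8609 0.0000; 0.0000 0.9691]  S=[0.9925 -0.1946; -0.1946 0.8286]  K=[-0.8977 0.0325; -0.0257 0.7892]  nu=[2.3912, 1.8766]  x^+=[-5.7610, -0.4005]  P^+=[0.2302 0.0258; 0.0258 0.1553]
step 2: x^-=[-5.9492, -0.4005]  P^-=[0.4988 0.0948; 0.0948 0.3053]  H_jac=[0.9447 0.0000; 0.0000 0.3899]  S=[0.6652 0.0139; 0.0139 0.2364]  K=[0.7060 0.1148; 0.1243 0.4961]  nu=[0.0822, -2.7809]  x^+=[-6.2104, -1.7700]  P^+=[0.1619 0.0179; 0.0179 0.2351]

x_post = [-6.2104, -1.7700]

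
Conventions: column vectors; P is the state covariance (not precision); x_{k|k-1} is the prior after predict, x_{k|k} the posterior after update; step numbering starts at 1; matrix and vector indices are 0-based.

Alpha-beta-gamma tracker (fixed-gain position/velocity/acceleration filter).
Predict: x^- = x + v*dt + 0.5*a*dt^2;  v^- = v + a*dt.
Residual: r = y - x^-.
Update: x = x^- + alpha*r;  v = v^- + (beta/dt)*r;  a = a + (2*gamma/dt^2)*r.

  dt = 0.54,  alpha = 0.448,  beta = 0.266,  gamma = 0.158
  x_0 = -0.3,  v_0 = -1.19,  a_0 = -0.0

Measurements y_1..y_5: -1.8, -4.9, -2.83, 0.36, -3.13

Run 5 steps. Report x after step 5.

step 1: x_pred=-0.9426  r=-0.8574  x^+=-1.3267  v^+=-1.6123  a^+=-0.9291
step 2: x_pred=-2.3329  r=-2.5671  x^+=-3.4829  v^+=-3.3786  a^+=-3.7111
step 3: x_pred=-5.8485  r=3.0185  x^+=-4.4962  v^+=-3.8958  a^+=-0.4400
step 4: x_pred=-6.6641  r=7.0241  x^+=-3.5173  v^+=-0.6734  a^+=7.1718
step 5: x_pred=-2.8353  r=-0.2947  x^+=-2.9673  v^+=3.0542  a^+=6.8524

x_post = -2.9673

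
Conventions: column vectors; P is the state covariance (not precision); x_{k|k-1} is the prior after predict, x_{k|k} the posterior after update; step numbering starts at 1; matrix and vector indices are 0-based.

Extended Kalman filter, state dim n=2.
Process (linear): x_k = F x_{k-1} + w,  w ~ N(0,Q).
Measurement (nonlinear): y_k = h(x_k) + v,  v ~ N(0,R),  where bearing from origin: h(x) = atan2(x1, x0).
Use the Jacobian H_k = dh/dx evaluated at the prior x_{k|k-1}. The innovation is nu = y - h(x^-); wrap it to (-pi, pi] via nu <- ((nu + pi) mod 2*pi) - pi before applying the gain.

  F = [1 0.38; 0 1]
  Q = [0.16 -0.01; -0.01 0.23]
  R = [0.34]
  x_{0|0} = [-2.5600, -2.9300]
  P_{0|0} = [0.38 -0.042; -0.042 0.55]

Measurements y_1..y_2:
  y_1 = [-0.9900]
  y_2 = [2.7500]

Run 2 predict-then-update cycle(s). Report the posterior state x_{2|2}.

step 1: x^-=[-3.6734, -2.9300]  P^-=[0.5875 0.1570; 0.1570 0.7800]  H_jac=[0.1327 -0.1664]  S=[0.3650]  K=[0.1420; -0.2985]  nu=[1.4783]  x^+=[-3.4634, -3.3712]  P^+=[0.5801 0.1725; 0.1725 0.7475]
step 2: x^-=[-4.7445, -3.3712]  P^-=[0.9792 0.4465; 0.4465 0.9775]  H_jac=[0.0995 -0.1401]  S=[0.3564]  K=[0.0979; -0.2594]  nu=[-1.0094]  x^+=[-4.8433, -3.1094]  P^+=[0.9757 0.4556; 0.4556 0.9535]

x_post = [-4.8433, -3.1094]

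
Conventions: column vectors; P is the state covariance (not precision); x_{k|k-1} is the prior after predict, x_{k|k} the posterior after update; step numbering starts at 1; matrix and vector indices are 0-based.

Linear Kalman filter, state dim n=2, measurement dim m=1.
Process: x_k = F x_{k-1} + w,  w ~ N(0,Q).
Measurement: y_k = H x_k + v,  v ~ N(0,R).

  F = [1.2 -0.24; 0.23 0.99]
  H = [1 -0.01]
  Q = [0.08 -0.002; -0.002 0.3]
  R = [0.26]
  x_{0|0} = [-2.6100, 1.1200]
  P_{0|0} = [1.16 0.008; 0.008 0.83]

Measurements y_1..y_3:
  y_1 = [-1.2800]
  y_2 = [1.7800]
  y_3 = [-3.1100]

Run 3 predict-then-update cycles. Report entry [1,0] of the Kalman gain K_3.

step 1: x^-=[-3.4008, 0.5085]  P^-=[1.7936 0.1300; 0.1300 1.1785]  S=[2.0511]  K=[0.8738; 0.0576]  nu=[2.1259]  x^+=[-1.5432, 0.6310]  P^+=[0.2275 0.0267; 0.0267 1.1717]
step 2: x^-=[-2.0032, 0.2698]  P^-=[0.4596 -0.1874; -0.1874 1.4726]  S=[0.7235]  K=[0.6379; -0.2793]  nu=[3.7859]  x^+=[0.4117, -0.7876]  P^+=[0.1653 -0.0585; -0.0585 1.4161]
step 3: x^-=[0.6830, -0.6851]  P^-=[0.4332 -0.3591; -0.3591 1.6700]  S=[0.7006]  K=[0.6235; -0.5364]  nu=[-3.7999]  x^+=[-1.6862, 1.3532]  P^+=[0.1609 -0.1248; -0.1248 1.4685]

K[1,0] = -0.5364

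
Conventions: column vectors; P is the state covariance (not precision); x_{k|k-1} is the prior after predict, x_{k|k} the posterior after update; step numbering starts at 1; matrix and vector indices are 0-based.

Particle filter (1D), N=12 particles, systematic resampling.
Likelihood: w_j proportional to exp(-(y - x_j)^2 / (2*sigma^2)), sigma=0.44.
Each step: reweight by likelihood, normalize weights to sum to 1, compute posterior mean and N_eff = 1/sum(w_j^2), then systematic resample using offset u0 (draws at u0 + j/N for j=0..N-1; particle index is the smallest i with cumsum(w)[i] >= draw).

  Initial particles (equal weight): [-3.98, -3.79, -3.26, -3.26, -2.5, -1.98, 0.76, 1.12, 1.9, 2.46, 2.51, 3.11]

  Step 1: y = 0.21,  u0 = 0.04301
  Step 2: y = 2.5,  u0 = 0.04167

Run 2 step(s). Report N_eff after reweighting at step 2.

N_eff = 3.2023

step 1: w=[0.0000, 0.0000, 0.0000, 0.0000, 0.0000, 0.0000, 0.7945, 0.2044, 0.0011, 0.0000, 0.0000, 0.0000]  mean=0.8348  Neff=1.4859  idx=[6, 6, 6, 6, 6, 6, 6, 6, 6, 6, 7, 7]
step 2: w=[0.0216, 0.0216, 0.0216, 0.0216, 0.0216, 0.0216, 0.0216, 0.0216, 0.0216, 0.0216, 0.3922, 0.3922]  mean=1.0424  Neff=3.2023  idx=[1, 5, 9, 10, 10, 10, 10, 11, 11, 11, 11, 11]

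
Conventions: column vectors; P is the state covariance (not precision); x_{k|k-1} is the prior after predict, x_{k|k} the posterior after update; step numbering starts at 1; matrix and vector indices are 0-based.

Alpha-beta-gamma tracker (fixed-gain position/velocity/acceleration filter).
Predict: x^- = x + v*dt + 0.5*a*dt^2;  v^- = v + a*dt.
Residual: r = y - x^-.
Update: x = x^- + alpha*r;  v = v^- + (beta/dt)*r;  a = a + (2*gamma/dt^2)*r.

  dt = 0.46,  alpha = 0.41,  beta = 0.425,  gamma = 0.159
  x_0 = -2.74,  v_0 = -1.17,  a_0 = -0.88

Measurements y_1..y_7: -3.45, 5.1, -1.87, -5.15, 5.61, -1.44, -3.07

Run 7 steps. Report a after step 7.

a_post = -8.2816

step 1: x_pred=-3.3713  r=-0.0787  x^+=-3.4036  v^+=-1.6475  a^+=-0.9983
step 2: x_pred=-4.2670  r=9.3670  x^+=-0.4266  v^+=6.5476  a^+=13.0789
step 3: x_pred=3.9691  r=-5.8391  x^+=1.5751  v^+=7.1691  a^+=4.3037
step 4: x_pred=5.3282  r=-10.4782  x^+=1.0321  v^+=-0.5322  a^+=-11.4433
step 5: x_pred=-0.4234  r=6.0334  x^+=2.0503  v^+=-0.2218  a^+=-2.3761
step 6: x_pred=1.6969  r=-3.1369  x^+=0.4108  v^+=-4.2130  a^+=-7.0904
step 7: x_pred=-2.2774  r=-0.7926  x^+=-2.6024  v^+=-8.2069  a^+=-8.2816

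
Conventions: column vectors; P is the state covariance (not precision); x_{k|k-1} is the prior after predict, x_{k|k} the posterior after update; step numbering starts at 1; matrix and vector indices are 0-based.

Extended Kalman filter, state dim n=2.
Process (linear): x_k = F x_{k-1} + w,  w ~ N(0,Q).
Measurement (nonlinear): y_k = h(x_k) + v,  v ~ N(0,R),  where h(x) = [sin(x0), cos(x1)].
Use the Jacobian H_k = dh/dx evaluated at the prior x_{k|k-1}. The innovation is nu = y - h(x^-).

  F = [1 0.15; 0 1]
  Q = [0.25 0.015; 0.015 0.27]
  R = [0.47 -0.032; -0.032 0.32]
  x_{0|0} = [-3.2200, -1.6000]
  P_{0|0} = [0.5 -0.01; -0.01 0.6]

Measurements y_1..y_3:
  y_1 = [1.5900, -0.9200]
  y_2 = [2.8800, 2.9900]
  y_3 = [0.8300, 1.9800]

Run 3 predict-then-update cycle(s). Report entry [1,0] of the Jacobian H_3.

H_jac[1,0] = 0.0000

step 1: x^-=[-3.4600, -1.6000]  P^-=[0.7605 0.0950; 0.0950 0.8700]  H_jac=[-0.9497 0.0000; 0.0000 0.9996]  S=[1.1560 -0.1222; -0.1222 1.1893]  K=[-0.6231 0.0158; -0.0008 0.7312]  nu=[1.2769, -0.8908]  x^+=[-4.2698, -2.2523]  P^+=[0.3089 0.0250; 0.0250 0.2341]
step 2: x^-=[-4.6077, -2.2523]  P^-=[0.5717 0.0751; 0.0751 0.5041]  H_jac=[-0.1045 0.0000; 0.0000 0.7766]  S=[0.4762 -0.0381; -0.0381 0.6240]  K=[-0.1186 0.0863; 0.0339 0.6294]  nu=[1.8855, 3.6200]  x^+=[-4.5190, 0.0900]  P^+=[0.5596 0.0404; 0.0404 0.2579]
step 3: x^-=[-4.5055, 0.0900]  P^-=[0.8275 0.0941; 0.0941 0.5279]  H_jac=[-0.2054 0.0000; 0.0000 -0.0899]  S=[0.5049 -0.0303; -0.0303 0.3243]  K=[-0.3401 -0.0578; -0.0473 -0.1508]  nu=[-0.1487, 0.9840]  x^+=[-4.5118, -0.0513]  P^+=[0.7692 0.0848; 0.0848 0.5199]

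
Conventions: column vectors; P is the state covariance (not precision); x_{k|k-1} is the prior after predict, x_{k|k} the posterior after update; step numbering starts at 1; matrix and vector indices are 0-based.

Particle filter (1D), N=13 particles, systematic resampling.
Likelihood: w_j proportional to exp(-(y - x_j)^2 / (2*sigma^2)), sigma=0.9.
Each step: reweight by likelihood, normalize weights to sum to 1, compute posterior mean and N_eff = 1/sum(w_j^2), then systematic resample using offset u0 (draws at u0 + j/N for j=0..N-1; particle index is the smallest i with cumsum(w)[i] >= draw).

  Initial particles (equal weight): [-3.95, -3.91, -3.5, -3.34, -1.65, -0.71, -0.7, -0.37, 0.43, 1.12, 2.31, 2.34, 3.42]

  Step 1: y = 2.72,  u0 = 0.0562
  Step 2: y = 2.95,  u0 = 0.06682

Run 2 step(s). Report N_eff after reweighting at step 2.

N_eff = 12.2561

step 1: w=[0.0000, 0.0000, 0.0000, 0.0000, 0.0000, 0.0003, 0.0003, 0.0010, 0.0140, 0.0734, 0.3214, 0.3262, 0.2635]  mean=2.4944  Neff=3.5124  idx=[9, 10, 10, 10, 10, 11, 11, 11, 11, 12, 12, 12, 12]
step 2: w=[0.0128, 0.0784, 0.0784, 0.0784, 0.0784, 0.0803, 0.0803, 0.0803, 0.0803, 0.0881, 0.0881, 0.0881, 0.0881]  mean=2.6957  Neff=12.2561  idx=[1, 2, 3, 4, 5, 6, 7, 8, 9, 10, 11, 12, 12]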